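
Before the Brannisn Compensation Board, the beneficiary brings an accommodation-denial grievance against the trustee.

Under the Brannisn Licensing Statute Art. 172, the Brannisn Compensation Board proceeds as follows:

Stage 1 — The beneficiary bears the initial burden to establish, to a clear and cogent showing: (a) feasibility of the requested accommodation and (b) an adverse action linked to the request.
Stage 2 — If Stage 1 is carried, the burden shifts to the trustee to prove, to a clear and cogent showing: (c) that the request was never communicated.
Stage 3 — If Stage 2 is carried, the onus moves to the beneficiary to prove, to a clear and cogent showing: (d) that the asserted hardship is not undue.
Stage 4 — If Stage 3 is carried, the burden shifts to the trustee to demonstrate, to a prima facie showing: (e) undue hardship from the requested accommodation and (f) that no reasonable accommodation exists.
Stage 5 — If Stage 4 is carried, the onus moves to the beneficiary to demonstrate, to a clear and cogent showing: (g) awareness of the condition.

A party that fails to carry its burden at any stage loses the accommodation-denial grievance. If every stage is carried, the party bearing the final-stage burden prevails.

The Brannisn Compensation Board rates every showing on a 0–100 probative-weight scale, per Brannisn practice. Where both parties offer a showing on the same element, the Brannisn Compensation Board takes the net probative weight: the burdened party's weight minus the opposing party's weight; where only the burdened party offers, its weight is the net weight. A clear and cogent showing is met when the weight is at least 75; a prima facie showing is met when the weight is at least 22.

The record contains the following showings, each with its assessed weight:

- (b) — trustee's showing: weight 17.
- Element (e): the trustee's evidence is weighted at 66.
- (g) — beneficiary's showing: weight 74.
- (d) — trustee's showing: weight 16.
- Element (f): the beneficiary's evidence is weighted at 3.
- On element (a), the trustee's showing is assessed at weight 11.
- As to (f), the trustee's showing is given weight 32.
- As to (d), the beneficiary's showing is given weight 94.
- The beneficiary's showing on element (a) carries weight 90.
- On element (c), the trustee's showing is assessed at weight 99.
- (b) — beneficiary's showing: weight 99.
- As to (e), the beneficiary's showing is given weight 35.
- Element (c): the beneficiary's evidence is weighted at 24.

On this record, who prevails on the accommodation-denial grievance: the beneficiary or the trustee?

trustee

At Stage 1 the beneficiary must meet a clear and cogent showing (weight is at least 75): on (a) the weight is 90 less the opposing 11 gives net 79, which does reach 75, so (a) meets the standard; on (b) the weight is 99 less the opposing 17 gives net 82, ≥ 75, so (b) meets the standard.
  All elements met. The burden passes to the trustee.
At Stage 2 the trustee must meet a clear and cogent showing (weight is at least 75): on (c) the weight is 99 less the opposing 24 gives net 75, ≥ 75, so (c) meets the standard.
  All elements met. The burden passes to the beneficiary.
At Stage 3 the beneficiary must meet a clear and cogent showing (weight is at least 75): on (d) the weight is 94 less the opposing 16 gives net 78, which does reach 75, so (d) meets the standard.
  The beneficiary carries Stage 3; the trustee now bears the burden.
At Stage 4 the trustee must meet a prima facie showing (weight is at least 22): on (e) the weight is 66 less the opposing 35 gives net 31, which does reach 22, so (e) meets the standard; on (f) the weight is 32 less the opposing 3 gives net 29, which does reach 22, so (f) meets the standard.
  The trustee carries Stage 4; the beneficiary now bears the burden.
At Stage 5 the beneficiary must meet a clear and cogent showing (weight is at least 75): on (g) the weight is 74, < 75, so (g) does not meet the standard.
  The beneficiary does not carry Stage 5.
The trustee prevails.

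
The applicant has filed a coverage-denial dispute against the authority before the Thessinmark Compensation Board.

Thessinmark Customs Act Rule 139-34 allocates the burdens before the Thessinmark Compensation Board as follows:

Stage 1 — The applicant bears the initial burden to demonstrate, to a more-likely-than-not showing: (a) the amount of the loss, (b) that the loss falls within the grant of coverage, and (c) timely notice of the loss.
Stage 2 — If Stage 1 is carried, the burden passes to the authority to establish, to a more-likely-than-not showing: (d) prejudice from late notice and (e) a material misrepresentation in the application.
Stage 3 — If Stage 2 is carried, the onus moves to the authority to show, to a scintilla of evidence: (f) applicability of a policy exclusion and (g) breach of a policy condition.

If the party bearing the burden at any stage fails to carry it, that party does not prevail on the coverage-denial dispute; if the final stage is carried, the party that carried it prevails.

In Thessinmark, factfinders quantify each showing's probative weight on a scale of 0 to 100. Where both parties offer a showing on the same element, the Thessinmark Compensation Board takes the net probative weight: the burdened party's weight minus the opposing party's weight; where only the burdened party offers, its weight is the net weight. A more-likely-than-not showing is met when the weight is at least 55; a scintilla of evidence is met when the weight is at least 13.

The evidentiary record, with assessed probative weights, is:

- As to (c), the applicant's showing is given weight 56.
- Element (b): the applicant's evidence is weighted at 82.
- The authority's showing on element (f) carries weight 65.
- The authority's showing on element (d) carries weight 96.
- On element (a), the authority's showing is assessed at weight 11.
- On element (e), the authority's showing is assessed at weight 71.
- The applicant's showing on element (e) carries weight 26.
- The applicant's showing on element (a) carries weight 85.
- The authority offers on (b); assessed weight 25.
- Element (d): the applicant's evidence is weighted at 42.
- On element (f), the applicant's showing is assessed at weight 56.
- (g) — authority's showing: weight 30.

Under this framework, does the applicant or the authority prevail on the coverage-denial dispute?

Stage 1 — burden on applicant; standard: a more-likely-than-not showing (weight is at least 55).
    (a): 85 − 11 = 74 ≥ 55 [met]
    (b): 82 − 25 = 57 ≥ 55 [met]
    (c): 56 ≥ 55 [met]
  Stage 1 is satisfied; the onus moves to the authority.
Stage 2 — burden on authority; standard: a more-likely-than-not showing (weight is at least 55).
    (d): 96 − 42 = 54 < 55 [not met]
    (e): 71 − 26 = 45 < 55 [not met]
  Stage 2 not carried; the authority fails its burden.
The analysis ends at Stage 2; the applicant prevails.

applicant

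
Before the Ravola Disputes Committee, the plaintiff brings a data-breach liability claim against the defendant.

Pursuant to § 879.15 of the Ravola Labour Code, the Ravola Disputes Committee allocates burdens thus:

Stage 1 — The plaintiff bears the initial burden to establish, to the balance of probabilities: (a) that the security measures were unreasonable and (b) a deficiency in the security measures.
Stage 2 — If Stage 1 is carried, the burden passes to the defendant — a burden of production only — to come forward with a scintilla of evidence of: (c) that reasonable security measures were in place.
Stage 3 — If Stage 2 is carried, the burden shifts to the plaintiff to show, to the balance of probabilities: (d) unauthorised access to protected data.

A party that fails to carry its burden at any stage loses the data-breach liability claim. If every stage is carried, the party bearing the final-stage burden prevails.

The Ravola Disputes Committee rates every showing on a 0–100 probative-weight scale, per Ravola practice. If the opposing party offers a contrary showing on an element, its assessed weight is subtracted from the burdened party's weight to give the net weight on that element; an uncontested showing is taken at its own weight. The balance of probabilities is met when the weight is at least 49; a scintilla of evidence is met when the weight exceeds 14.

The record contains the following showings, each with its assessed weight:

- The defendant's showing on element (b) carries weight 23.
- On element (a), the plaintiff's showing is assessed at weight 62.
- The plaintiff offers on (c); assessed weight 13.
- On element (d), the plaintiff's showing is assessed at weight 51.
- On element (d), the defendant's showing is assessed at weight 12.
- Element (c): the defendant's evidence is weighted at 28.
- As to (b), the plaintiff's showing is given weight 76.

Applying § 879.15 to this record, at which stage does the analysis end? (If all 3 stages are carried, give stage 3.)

Stage 1 (plaintiff, the balance of probabilities, weight is at least 49): (a) 62 ≥ 49 — meets; (b) net 76−23=53 ≥ 49 — meets.
  Stage 1 is satisfied; the onus moves to the defendant.
Stage 2 (defendant, a scintilla of evidence, weight exceeds 14): (c) net 28−13=15 > 14 — meets.
  All elements met. The burden passes to the plaintiff.
Stage 3 (plaintiff, the balance of probabilities, weight is at least 49): (d) net 51−12=39 < 49 — fails.
  Stage 3 not carried; the plaintiff fails its burden.
The defendant prevails.

stage 3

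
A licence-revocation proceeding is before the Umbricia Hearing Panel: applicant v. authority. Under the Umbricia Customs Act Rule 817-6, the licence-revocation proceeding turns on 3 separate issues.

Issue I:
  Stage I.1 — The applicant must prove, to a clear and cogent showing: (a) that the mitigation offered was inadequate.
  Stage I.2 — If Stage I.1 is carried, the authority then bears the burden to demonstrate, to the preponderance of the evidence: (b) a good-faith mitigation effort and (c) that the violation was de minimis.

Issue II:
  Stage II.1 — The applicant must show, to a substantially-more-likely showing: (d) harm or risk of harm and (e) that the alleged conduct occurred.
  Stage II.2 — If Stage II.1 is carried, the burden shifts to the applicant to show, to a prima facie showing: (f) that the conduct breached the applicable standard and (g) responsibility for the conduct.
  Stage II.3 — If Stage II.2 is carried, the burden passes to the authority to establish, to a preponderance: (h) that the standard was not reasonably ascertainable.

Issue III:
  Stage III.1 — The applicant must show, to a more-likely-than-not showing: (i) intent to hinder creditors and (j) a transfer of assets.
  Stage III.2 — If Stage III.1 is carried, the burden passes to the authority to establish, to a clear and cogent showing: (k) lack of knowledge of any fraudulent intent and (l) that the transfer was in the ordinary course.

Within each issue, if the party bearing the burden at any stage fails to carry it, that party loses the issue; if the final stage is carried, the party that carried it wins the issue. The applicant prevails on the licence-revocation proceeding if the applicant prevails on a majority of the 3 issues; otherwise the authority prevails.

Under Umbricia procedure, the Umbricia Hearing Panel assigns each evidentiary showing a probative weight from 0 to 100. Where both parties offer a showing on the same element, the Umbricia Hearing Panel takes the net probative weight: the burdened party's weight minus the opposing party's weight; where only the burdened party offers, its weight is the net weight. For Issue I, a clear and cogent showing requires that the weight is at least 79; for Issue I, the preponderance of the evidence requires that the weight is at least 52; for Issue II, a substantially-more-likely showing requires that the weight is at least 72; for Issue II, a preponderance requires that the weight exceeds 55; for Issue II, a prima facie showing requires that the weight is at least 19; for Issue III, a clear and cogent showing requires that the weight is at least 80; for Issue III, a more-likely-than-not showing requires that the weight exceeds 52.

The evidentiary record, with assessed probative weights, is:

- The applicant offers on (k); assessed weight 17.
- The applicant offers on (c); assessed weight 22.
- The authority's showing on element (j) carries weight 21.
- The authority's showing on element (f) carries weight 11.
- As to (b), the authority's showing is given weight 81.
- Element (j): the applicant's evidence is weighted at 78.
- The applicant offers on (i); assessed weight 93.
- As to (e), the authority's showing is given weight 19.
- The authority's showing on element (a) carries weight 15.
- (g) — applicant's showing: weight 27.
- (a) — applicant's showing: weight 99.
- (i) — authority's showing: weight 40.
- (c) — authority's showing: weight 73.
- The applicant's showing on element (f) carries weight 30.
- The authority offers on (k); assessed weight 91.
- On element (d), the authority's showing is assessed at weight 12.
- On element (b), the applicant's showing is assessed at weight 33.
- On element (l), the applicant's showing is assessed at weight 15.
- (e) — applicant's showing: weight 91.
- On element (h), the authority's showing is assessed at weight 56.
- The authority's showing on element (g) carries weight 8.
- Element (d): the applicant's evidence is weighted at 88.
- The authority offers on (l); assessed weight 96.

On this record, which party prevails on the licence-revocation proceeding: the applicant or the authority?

— Issue I —
At Stage I.1 the applicant must meet a clear and cogent showing (weight is at least 79): on (a) the weight is 99 less the opposing 15 gives net 84, which does reach 79, so (a) meets the standard.
  Stage I.1 is satisfied; the onus moves to the authority.
At Stage I.2 the authority must meet the preponderance of the evidence (weight is at least 52): on (b) the weight is 81 less the opposing 33 gives net 48, which does not reach 52, so (b) does not meet the standard; on (c) the weight is 73 less the opposing 22 gives net 51, < 52, so (c) does not meet the standard.
  Not every element is met, so the authority fails to carry Stage I.2.
So the applicant prevails on this issue.
— Issue II —
Stage II.1 (applicant, a substantially-more-likely showing, weight is at least 72): (d) net 88−12=76 ≥ 72 — meets; (e) net 91−19=72 ≥ 72 — meets.
  All elements met. The applicant retains the burden for Stage II.2.
Stage II.2 (applicant, a prima facie showing, weight is at least 19): (f) net 30−11=19 ≥ 19 — meets; (g) net 27−8=19 ≥ 19 — meets.
  The applicant carries Stage II.2; the authority now bears the burden.
Stage II.3 (authority, a preponderance, weight exceeds 55): (h) 56 > 55 — meets.
  Stage II.3 carried; the final stage is satisfied.
With every stage satisfied, the authority prevails on this issue.
— Issue III —
At Stage III.1 the applicant must meet a more-likely-than-not showing (weight exceeds 52): on (i) the weight is 93 less the opposing 40 gives net 53, which does exceed 52, so (i) meets the standard; on (j) the weight is 78 less the opposing 21 gives net 57, > 52, so (j) meets the standard.
  Stage III.1 is satisfied; the onus moves to the authority.
At Stage III.2 the authority must meet a clear and cogent showing (weight is at least 80): on (k) the weight is 91 less the opposing 17 gives net 74, which does not reach 80, so (k) does not meet the standard; on (l) the weight is 96 less the opposing 15 gives net 81, ≥ 80, so (l) meets the standard.
  Stage III.2 not carried; the authority fails its burden.
The applicant prevails on this issue.
Per-issue: Issue I → applicant; Issue II → authority; Issue III → applicant. The applicant must prevail on a majority of issues; overall, the applicant prevails.

applicant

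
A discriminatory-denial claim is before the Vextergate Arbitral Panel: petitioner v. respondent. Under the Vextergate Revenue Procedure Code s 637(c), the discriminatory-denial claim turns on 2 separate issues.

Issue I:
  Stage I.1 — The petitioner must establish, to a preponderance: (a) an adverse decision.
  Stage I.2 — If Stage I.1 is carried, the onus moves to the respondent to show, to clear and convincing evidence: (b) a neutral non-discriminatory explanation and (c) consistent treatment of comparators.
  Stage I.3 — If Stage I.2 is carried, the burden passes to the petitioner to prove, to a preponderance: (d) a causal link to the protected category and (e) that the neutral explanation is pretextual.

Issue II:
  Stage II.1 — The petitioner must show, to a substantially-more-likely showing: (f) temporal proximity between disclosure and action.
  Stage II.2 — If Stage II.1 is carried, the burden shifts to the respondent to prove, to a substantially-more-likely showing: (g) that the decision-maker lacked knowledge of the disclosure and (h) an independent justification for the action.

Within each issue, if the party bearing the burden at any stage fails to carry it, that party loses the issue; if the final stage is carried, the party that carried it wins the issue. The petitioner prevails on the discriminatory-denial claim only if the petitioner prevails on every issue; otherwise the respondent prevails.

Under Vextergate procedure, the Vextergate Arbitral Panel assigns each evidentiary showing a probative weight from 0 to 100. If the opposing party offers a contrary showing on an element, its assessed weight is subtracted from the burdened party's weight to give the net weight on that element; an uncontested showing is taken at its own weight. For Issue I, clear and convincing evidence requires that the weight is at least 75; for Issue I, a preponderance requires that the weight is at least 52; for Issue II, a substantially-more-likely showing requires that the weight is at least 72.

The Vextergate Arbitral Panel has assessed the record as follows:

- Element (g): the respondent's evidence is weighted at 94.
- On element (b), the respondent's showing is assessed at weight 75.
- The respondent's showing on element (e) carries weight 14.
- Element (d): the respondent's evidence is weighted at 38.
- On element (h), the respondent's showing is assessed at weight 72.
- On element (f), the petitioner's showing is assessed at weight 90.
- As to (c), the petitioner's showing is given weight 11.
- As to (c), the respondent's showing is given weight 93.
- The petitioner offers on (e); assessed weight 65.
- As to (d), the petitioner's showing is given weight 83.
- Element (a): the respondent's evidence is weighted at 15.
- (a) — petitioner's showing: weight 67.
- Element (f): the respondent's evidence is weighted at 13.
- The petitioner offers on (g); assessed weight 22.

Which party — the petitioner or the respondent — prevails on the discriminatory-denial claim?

— Issue I —
Stage I.1 (petitioner, a preponderance, weight is at least 52): (a) net 67−15=52 ≥ 52 — meets.
  Stage I.1 carried; the burden shifts to the respondent.
Stage I.2 (respondent, clear and convincing evidence, weight is at least 75): (b) 75 ≥ 75 — meets; (c) net 93−11=82 ≥ 75 — meets.
  All elements met. The burden passes to the petitioner.
Stage I.3 (petitioner, a preponderance, weight is at least 52): (d) net 83−38=45 < 52 — fails; (e) net 65−14=51 < 52 — fails.
  Not every element is met, so the petitioner fails to carry Stage I.3.
The respondent prevails on this issue.
— Issue II —
Stage II.1 (petitioner, a substantially-more-likely showing, weight is at least 72): (f) net 90−13=77 ≥ 72 — meets.
  Stage II.1 carried; the burden shifts to the respondent.
Stage II.2 (respondent, a substantially-more-likely showing, weight is at least 72): (g) net 94−22=72 ≥ 72 — meets; (h) 72 ≥ 72 — meets.
  Stage II.2 carried; the final stage is satisfied.
Every stage carried; the respondent prevails on this issue.
Per-issue: Issue I → respondent; Issue II → respondent. The petitioner must prevail on every issue; overall, the respondent prevails.

respondent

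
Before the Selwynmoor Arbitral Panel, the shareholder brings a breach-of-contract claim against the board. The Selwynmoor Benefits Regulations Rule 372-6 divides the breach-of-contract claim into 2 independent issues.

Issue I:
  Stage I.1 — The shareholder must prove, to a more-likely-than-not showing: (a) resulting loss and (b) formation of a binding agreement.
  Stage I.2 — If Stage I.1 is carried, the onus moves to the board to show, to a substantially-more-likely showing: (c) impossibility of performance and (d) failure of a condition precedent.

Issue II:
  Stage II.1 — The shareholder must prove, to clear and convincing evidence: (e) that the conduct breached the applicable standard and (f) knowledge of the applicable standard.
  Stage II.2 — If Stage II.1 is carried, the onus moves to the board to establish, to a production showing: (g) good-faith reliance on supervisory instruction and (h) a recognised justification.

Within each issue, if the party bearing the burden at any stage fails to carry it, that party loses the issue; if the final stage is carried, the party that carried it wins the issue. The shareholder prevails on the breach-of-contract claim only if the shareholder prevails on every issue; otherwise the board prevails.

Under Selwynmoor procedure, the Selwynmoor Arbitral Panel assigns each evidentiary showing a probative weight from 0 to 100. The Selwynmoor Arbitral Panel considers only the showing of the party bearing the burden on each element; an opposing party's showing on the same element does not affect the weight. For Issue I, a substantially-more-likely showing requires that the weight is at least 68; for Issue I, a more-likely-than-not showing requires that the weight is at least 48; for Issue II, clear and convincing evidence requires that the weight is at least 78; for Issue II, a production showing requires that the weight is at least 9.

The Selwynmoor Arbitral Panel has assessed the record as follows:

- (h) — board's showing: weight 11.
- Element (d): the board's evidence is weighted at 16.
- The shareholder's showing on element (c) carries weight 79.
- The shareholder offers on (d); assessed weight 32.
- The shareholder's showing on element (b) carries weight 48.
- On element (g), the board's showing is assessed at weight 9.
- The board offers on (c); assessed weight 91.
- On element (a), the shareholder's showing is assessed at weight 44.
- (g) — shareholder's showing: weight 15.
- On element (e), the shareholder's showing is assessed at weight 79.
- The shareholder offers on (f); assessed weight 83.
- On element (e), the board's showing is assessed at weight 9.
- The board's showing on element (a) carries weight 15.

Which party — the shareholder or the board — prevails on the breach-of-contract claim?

board

— Issue I —
Stage I.1 — burden on shareholder; standard: a more-likely-than-not showing (weight is at least 48).
    (a): 44 (board's 15 disregarded) < 48 [not met]
    (b): 48 ≥ 48 [met]
  Not every element is met, so the shareholder fails to carry Stage I.1.
The board prevails on this issue.
— Issue II —
Stage II.1 — burden on shareholder; standard: clear and convincing evidence (weight is at least 78).
    (e): 79 (board's 9 disregarded) ≥ 78 [met]
    (f): 83 ≥ 78 [met]
  The shareholder carries Stage II.1; the board now bears the burden.
Stage II.2 — burden on board; standard: a production showing (weight is at least 9).
    (g): 9 (shareholder's 15 disregarded) ≥ 9 [met]
    (h): 11 ≥ 9 [met]
  Stage II.2 carried; the final stage is satisfied.
All stages carried — the board prevails on this issue.
Per-issue: Issue I → board; Issue II → board. The shareholder must prevail on every issue; overall, the board prevails.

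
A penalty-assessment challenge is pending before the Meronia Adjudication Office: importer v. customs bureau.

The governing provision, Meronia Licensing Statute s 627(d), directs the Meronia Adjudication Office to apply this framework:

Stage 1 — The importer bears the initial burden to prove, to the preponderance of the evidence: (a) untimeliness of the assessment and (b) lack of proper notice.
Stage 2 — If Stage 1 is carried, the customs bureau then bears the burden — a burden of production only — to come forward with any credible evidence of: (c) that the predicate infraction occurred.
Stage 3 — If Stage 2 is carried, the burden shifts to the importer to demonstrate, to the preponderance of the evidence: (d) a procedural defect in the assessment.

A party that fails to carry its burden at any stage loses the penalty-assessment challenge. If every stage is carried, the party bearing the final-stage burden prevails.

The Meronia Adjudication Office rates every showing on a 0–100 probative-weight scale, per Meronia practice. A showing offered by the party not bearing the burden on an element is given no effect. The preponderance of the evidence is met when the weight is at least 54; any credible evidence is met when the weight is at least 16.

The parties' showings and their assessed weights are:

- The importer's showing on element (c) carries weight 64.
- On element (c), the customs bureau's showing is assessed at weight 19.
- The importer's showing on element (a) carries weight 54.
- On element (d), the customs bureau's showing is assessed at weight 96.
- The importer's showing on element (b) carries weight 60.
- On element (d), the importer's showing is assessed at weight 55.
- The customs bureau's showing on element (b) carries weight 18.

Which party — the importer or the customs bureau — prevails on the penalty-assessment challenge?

Stage 1 — burden on importer; standard: the preponderance of the evidence (weight is at least 54).
    (a): 54 ≥ 54 [met]
    (b): 60 (customs bureau's 18 disregarded) ≥ 54 [met]
  Stage 1 is satisfied; the onus moves to the customs bureau.
Stage 2 — burden on customs bureau; standard: any credible evidence (weight is at least 16).
    (c): 19 (importer's 64 disregarded) ≥ 16 [met]
  Stage 2 is satisfied; the onus moves to the importer.
Stage 3 — burden on importer; standard: the preponderance of the evidence (weight is at least 54).
    (d): 55 (customs bureau's 96 disregarded) ≥ 54 [met]
  Stage 3 carried; the final stage is satisfied.
With every stage satisfied, the importer prevails.

importer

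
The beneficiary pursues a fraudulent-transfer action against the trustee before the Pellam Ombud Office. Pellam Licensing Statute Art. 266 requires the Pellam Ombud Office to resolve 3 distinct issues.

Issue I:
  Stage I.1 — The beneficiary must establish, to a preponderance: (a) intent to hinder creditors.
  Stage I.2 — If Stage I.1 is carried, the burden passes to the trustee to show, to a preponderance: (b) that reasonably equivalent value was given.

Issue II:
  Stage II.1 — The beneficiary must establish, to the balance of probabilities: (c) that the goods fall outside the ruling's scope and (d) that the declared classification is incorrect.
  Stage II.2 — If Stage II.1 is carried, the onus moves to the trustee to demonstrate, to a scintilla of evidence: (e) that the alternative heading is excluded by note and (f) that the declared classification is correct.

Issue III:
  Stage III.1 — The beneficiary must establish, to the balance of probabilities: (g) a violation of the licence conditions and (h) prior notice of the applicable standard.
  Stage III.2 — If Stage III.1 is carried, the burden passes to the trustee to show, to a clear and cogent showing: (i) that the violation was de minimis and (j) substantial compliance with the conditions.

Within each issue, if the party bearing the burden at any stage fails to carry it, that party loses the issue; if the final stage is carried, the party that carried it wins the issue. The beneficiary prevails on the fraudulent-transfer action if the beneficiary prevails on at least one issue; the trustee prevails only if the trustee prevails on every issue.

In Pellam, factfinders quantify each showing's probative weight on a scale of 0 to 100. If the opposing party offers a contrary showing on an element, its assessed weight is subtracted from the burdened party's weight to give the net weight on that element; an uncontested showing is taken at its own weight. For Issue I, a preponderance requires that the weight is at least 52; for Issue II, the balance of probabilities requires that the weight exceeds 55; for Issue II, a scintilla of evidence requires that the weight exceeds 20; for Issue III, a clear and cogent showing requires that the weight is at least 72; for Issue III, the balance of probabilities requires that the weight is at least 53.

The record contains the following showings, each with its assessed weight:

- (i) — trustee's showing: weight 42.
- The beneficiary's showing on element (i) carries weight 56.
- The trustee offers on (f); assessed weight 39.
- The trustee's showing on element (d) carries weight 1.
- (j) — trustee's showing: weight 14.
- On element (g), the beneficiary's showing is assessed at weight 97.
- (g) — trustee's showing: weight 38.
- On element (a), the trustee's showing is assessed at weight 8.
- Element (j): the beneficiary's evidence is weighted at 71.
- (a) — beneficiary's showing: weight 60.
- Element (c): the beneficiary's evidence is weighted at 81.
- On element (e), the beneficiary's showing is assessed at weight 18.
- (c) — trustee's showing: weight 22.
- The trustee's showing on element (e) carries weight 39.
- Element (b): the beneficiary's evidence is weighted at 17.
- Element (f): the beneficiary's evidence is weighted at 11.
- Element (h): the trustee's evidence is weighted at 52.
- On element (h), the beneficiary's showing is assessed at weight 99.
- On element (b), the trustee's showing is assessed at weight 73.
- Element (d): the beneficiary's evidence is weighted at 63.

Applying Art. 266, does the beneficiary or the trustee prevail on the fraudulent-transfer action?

trustee

— Issue I —
Stage I.1 (beneficiary, a preponderance, weight is at least 52): (a) net 60−8=52 ≥ 52 — meets.
  Stage I.1 is satisfied; the onus moves to the trustee.
Stage I.2 (trustee, a preponderance, weight is at least 52): (b) net 73−17=56 ≥ 52 — meets.
  Stage I.2 carried; the final stage is satisfied.
With every stage satisfied, the trustee prevails on this issue.
— Issue II —
Stage II.1 — burden on beneficiary; standard: the balance of probabilities (weight exceeds 55).
    (c): 81 − 22 = 59 > 55 [met]
    (d): 63 − 1 = 62 > 55 [met]
  The beneficiary carries Stage II.1; the trustee now bears the burden.
Stage II.2 — burden on trustee; standard: a scintilla of evidence (weight exceeds 20).
    (e): 39 − 18 = 21 > 20 [met]
    (f): 39 − 11 = 28 > 20 [met]
  All elements met at the final stage.
All stages carried — the trustee prevails on this issue.
— Issue III —
Stage III.1 — burden on beneficiary; standard: the balance of probabilities (weight is at least 53).
    (g): 97 − 38 = 59 ≥ 53 [met]
    (h): 99 − 52 = 47 < 53 [not met]
  The beneficiary does not carry Stage III.1.
So the trustee prevails on this issue.
Per-issue: Issue I → trustee; Issue II → trustee; Issue III → trustee. The beneficiary must prevail on at least one issue; overall, the trustee prevails.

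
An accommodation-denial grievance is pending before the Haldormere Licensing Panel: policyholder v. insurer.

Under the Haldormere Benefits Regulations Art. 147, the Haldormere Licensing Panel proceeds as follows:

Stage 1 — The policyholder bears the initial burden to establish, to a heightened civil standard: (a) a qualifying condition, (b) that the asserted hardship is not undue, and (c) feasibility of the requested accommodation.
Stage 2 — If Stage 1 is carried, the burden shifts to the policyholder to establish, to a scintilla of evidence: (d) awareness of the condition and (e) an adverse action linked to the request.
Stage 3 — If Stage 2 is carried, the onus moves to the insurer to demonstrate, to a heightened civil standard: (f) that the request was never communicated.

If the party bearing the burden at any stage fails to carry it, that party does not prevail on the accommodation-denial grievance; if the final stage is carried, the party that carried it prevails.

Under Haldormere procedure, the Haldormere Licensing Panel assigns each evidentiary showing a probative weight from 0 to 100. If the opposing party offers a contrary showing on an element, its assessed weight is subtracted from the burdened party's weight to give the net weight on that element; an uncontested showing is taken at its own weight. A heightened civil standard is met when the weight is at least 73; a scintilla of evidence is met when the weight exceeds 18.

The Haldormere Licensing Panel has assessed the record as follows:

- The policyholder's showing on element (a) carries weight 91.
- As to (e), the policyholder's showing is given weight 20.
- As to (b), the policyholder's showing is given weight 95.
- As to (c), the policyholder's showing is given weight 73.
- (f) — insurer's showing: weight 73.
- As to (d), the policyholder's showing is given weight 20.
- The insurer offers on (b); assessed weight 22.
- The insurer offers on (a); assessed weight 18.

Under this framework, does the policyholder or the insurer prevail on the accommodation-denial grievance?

insurer

Stage 1 — burden on policyholder; standard: a heightened civil standard (weight is at least 73).
    (a): 91 − 18 = 73 ≥ 73 [met]
    (b): 95 − 22 = 73 ≥ 73 [met]
    (c): 73 ≥ 73 [met]
  All elements met. The policyholder retains the burden for Stage 2.
Stage 2 — burden on policyholder; standard: a scintilla of evidence (weight exceeds 18).
    (d): 20 > 18 [met]
    (e): 20 > 18 [met]
  All elements met. The burden passes to the insurer.
Stage 3 — burden on insurer; standard: a heightened civil standard (weight is at least 73).
    (f): 73 ≥ 73 [met]
  All elements met at the final stage.
All stages carried — the insurer prevails.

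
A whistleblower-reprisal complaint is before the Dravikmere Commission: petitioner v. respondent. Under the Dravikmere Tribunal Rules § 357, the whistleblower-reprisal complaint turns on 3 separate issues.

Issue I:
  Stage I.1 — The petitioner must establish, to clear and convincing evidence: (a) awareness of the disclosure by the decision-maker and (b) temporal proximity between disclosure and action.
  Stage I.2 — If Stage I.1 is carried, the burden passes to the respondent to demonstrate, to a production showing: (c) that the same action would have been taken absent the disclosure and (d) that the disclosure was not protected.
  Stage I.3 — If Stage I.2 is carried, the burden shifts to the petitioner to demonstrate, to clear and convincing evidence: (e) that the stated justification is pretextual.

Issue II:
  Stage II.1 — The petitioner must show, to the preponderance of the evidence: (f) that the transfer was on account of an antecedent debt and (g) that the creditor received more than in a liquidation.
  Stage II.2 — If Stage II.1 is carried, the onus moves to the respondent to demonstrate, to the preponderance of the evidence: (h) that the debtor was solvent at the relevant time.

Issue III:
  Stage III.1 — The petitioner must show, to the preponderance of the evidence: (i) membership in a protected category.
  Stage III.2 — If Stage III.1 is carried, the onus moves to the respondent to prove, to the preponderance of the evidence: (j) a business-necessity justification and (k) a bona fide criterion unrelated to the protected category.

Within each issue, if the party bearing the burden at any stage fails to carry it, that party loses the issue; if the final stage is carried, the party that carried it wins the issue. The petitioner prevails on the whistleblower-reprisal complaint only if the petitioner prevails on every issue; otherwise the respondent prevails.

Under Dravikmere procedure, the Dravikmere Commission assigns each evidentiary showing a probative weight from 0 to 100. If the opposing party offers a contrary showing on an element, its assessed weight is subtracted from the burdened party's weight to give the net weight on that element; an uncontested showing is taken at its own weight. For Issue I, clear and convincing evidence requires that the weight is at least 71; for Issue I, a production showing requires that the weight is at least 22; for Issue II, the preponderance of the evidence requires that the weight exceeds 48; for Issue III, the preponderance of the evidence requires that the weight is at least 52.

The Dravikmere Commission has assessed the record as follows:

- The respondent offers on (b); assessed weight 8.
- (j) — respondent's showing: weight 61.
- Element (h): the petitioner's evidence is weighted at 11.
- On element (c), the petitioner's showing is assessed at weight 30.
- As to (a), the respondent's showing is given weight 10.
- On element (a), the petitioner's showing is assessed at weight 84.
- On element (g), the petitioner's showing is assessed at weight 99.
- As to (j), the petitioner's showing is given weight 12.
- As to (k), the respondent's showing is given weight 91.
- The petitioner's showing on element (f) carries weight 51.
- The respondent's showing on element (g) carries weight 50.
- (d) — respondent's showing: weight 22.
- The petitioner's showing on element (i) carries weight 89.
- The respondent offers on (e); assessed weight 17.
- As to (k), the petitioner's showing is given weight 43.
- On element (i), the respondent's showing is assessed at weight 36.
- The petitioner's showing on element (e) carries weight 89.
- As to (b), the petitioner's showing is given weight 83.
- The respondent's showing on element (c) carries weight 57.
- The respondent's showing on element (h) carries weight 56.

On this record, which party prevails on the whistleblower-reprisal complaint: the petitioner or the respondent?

petitioner

— Issue I —
At Stage I.1 the petitioner must meet clear and convincing evidence (weight is at least 71): on (a) the weight is 84 less the opposing 10 gives net 74, which does reach 71, so (a) meets the standard; on (b) the weight is 83 less the opposing 8 gives net 75, which does reach 71, so (b) meets the standard.
  The petitioner carries Stage I.1; the respondent now bears the burden.
At Stage I.2 the respondent must meet a production showing (weight is at least 22): on (c) the weight is 57 less the opposing 30 gives net 27, ≥ 22, so (c) meets the standard; on (d) the weight is 22, ≥ 22, so (d) meets the standard.
  Stage I.2 carried; the burden shifts to the petitioner.
At Stage I.3 the petitioner must meet clear and convincing evidence (weight is at least 71): on (e) the weight is 89 less the opposing 17 gives net 72, ≥ 71, so (e) meets the standard.
  The petitioner carries the last stage.
All stages carried — the petitioner prevails on this issue.
— Issue II —
Stage II.1 (petitioner, the preponderance of the evidence, weight exceeds 48): (f) 51 > 48 — meets; (g) net 99−50=49 > 48 — meets.
  Stage II.1 is satisfied; the onus moves to the respondent.
Stage II.2 (respondent, the preponderance of the evidence, weight exceeds 48): (h) net 56−11=45 ≤ 48 — fails.
  The respondent does not carry Stage II.2.
The analysis ends at Stage II.2; the petitioner prevails on this issue.
— Issue III —
At Stage III.1 the petitioner must meet the preponderance of the evidence (weight is at least 52): on (i) the weight is 89 less the opposing 36 gives net 53, which does reach 52, so (i) meets the standard.
  Stage III.1 carried; the burden shifts to the respondent.
At Stage III.2 the respondent must meet the preponderance of the evidence (weight is at least 52): on (j) the weight is 61 less the opposing 12 gives net 49, < 52, so (j) does not meet the standard; on (k) the weight is 91 less the opposing 43 gives net 48, < 52, so (k) does not meet the standard.
  Not every element is met, so the respondent fails to carry Stage III.2.
The analysis ends at Stage III.2; the petitioner prevails on this issue.
Per-issue: Issue I → petitioner; Issue II → petitioner; Issue III → petitioner. The petitioner must prevail on every issue; overall, the petitioner prevails.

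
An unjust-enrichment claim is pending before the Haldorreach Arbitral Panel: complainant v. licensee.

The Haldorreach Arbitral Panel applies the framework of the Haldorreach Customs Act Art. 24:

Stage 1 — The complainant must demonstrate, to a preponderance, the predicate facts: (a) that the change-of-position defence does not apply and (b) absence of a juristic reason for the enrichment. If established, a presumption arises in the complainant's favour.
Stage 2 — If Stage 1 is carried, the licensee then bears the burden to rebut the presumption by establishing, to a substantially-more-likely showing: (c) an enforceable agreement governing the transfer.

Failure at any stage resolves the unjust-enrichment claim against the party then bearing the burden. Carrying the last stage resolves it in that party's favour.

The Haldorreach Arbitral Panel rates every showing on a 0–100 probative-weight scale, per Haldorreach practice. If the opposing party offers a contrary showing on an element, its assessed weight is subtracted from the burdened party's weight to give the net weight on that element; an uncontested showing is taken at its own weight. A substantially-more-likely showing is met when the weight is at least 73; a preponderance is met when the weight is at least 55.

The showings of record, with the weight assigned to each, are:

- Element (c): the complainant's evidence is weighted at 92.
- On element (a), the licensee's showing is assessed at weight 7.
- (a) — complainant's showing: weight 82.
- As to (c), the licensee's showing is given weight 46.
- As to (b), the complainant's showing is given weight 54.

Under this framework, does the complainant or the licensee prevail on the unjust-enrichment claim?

licensee

Stage 1 — burden on complainant; standard: a preponderance (weight is at least 55).
    (a): 82 − 7 = 75 ≥ 55 [met]
    (b): 54 < 55 [not met]
  Stage 1 not carried; the complainant fails its burden.
The licensee prevails.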